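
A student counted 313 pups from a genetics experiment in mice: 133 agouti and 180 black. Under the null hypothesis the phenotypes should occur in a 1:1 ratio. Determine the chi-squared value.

Expected counts for N = 313 under a 1:1 ratio (total parts = 2):
  agouti: 313 × 1/2 = 156.5
  black: 313 × 1/2 = 156.5
χ² = Σ (O − E)² / E
  agouti: (133 − 156.5)² / 156.5 = 3.5288
  black: (180 − 156.5)² / 156.5 = 3.5288
χ² = 3.5288 + 3.5288 = 7.0576 ≈ 7.058

7.058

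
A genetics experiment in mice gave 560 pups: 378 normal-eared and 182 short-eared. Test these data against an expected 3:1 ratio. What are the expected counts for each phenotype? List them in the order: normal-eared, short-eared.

420, 140

Under the 3:1 hypothesis (Σ ratio = 4, N = 560):
  normal-eared: 560 × 3/4 = 420
  short-eared: 560 × 1/4 = 140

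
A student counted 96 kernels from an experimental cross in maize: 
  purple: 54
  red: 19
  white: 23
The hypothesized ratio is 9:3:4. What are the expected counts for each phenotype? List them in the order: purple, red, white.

54, 18, 24

Total ratio parts = 16. Expected numbers out of 96:
  purple: 96 × 9/16 = 54
  red: 96 × 3/16 = 18
  white: 96 × 4/16 = 24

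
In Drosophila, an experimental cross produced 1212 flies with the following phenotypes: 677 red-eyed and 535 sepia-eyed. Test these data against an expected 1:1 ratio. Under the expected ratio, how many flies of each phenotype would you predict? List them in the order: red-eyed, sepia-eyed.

606, 606

The 1:1 ratio has 2 parts, so with N = 1212 the expected counts are:
  red-eyed: 1212 × 1/2 = 606
  sepia-eyed: 1212 × 1/2 = 606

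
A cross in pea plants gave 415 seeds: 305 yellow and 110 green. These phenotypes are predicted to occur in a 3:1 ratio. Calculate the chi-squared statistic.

0.502

The 3:1 ratio has 4 parts, so with N = 415 the expected counts are:
  yellow: 415 × 3/4 = 311.25
  green: 415 × 1/4 = 103.75
χ² = Σ (O − E)² / E
  yellow: (305 − 311.25)² / 311.25 = 0.1255
  green: (110 − 103.75)² / 103.75 = 0.3765
χ² = 0.1255 + 0.3765 = 0.502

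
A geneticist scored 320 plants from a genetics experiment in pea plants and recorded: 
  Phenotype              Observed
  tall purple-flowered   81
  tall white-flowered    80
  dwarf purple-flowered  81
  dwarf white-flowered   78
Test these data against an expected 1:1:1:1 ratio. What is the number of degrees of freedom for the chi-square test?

3

A goodness-of-fit test with 4 phenotype classes has df = 4 − 1 = 3.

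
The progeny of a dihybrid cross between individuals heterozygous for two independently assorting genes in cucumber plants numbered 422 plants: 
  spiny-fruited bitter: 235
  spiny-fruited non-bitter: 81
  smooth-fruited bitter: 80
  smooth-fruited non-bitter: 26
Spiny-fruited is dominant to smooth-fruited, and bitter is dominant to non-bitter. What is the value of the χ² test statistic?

A dihybrid F₂ with independent assortment and complete dominance at both loci gives a 9:3:3:1 phenotypic ratio.
Expected counts for N = 422 under a 9:3:3:1 ratio (total parts = 16):
  spiny-fruited bitter: 422 × 9/16 = 237.375
  spiny-fruited non-bitter: 422 × 3/16 = 79.125
  smooth-fruited bitter: 422 × 3/16 = 79.125
  smooth-fruited non-bitter: 422 × 1/16 = 26.375
χ² = Σ (O − E)² / E
  spiny-fruited bitter: (235 − 237.375)² / 237.375 = 0.0238
  spiny-fruited non-bitter: (81 − 79.125)² / 79.125 = 0.0444
  smooth-fruited bitter: (80 − 79.125)² / 79.125 = 0.0097
  smooth-fruited non-bitter: (26 − 26.375)² / 26.375 = 0.0053
χ² = 0.0238 + 0.0444 + 0.0097 + 0.0053 = 0.0832 ≈ 0.083

0.083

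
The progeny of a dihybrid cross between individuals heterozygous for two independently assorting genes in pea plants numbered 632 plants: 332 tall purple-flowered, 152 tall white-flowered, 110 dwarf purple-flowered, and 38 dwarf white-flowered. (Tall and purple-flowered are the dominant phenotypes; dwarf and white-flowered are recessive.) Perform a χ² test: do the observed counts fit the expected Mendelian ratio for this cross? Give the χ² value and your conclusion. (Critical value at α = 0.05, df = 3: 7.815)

11.691; not consistent

A dihybrid F₂ with independent assortment and complete dominance at both loci gives a 9:3:3:1 phenotypic ratio.
Total ratio parts = 16. Expected numbers out of 632:
  tall purple-flowered: 632 × 9/16 = 355.5
  tall white-flowered: 632 × 3/16 = 118.5
  dwarf purple-flowered: 632 × 3/16 = 118.5
  dwarf white-flowered: 632 × 1/16 = 39.5
χ² = Σ (O − E)² / E
  tall purple-flowered: (332 − 355.5)² / 355.5 = 1.5534
  tall white-flowered: (152 − 118.5)² / 118.5 = 9.4705
  dwarf purple-flowered: (110 − 118.5)² / 118.5 = 0.6097
  dwarf white-flowered: (38 − 39.5)² / 39.5 = 0.0570
χ² = 1.5534 + 9.4705 + 0.6097 + 0.0570 = 11.6906 ≈ 11.691
Degrees of freedom = 4 − 1 = 3; critical value at α = 0.05 is 7.815.
Since 11.691 > 7.815, we reject the null hypothesis — the data do not fit the 9:3:3:1 ratio.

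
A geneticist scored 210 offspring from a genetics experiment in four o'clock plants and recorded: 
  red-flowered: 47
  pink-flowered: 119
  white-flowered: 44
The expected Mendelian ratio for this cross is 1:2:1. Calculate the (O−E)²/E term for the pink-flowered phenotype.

Total ratio parts = 4. Expected numbers out of 210:
  red-flowered: 210 × 1/4 = 52.5
  pink-flowered: 210 × 2/4 = 105
  white-flowered: 210 × 1/4 = 52.5
Contribution of pink-flowered: (119 − 105)² / 105 = 1.8667

1.867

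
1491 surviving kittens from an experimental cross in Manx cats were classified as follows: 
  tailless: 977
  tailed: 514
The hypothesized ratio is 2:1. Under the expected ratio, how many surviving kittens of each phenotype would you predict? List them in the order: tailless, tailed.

Under the 2:1 hypothesis (Σ ratio = 3, N = 1491):
  tailless: 1491 × 2/3 = 994
  tailed: 1491 × 1/3 = 497

994, 497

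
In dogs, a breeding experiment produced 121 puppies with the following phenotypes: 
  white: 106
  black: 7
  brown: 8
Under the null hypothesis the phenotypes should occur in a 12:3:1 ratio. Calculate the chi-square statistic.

Total ratio parts = 16. Expected numbers out of 121:
  white: 121 × 12/16 = 90.75
  black: 121 × 3/16 = 22.6875
  brown: 121 × 1/16 = 7.5625
χ² = Σ (O − E)² / E
  white: (106 − 90.75)² / 90.75 = 2.5627
  black: (7 − 22.6875)² / 22.6875 = 10.8473
  brown: (8 − 7.5625)² / 7.5625 = 0.0253
χ² = 2.5627 + 10.8473 + 0.0253 = 13.4353 ≈ 13.435

13.435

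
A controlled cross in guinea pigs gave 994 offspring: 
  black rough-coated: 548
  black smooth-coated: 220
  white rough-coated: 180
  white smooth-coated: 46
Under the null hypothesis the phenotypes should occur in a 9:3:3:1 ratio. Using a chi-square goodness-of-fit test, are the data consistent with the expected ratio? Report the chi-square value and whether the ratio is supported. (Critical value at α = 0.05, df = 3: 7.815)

Expected counts for N = 994 under a 9:3:3:1 ratio (total parts = 16):
  black rough-coated: 994 × 9/16 = 559.125
  black smooth-coated: 994 × 3/16 = 186.375
  white rough-coated: 994 × 3/16 = 186.375
  white smooth-coated: 994 × 1/16 = 62.125
χ² = Σ (O − E)² / E
  black rough-coated: (548 − 559.125)² / 559.125 = 0.2214
  black smooth-coated: (220 − 186.375)² / 186.375 = 6.0665
  white rough-coated: (180 − 186.375)² / 186.375 = 0.2181
  white smooth-coated: (46 − 62.125)² / 62.125 = 4.1854
χ² = 0.2214 + 6.0665 + 0.2181 + 4.1854 = 10.6914 ≈ 10.691
Degrees of freedom = 4 − 1 = 3; critical value at α = 0.05 is 7.815.
Since 10.691 > 7.815, we reject the null hypothesis — the data do not fit the 9:3:3:1 ratio.

10.691; not consistent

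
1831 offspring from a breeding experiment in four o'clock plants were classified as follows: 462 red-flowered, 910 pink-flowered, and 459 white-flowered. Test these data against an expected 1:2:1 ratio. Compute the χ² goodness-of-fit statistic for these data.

Expected counts for N = 1831 under a 1:2:1 ratio (total parts = 4):
  red-flowered: 1831 × 1/4 = 457.75
  pink-flowered: 1831 × 2/4 = 915.5
  white-flowered: 1831 × 1/4 = 457.75
χ² = Σ (O − E)² / E
  red-flowered: (462 − 457.75)² / 457.75 = 0.0395
  pink-flowered: (910 − 915.5)² / 915.5 = 0.0330
  white-flowered: (459 − 457.75)² / 457.75 = 0.0034
χ² = 0.0395 + 0.0330 + 0.0034 = 0.0759 ≈ 0.076

0.076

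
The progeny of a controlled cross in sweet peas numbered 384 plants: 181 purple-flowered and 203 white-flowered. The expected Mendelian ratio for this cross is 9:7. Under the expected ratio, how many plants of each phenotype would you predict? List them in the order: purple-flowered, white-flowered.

216, 168

The 9:7 ratio has 16 parts, so with N = 384 the expected counts are:
  purple-flowered: 384 × 9/16 = 216
  white-flowered: 384 × 7/16 = 168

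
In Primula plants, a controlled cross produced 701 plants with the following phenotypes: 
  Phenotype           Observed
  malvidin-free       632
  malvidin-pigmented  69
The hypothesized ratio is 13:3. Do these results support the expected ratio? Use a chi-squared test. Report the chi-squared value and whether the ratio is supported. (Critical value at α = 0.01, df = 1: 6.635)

36.505; not consistent

Total ratio parts = 16. Expected numbers out of 701:
  malvidin-free: 701 × 13/16 = 569.5625
  malvidin-pigmented: 701 × 3/16 = 131.4375
χ² = Σ (O − E)² / E
  malvidin-free: (632 − 569.5625)² / 569.5625 = 6.8446
  malvidin-pigmented: (69 − 131.4375)² / 131.4375 = 29.6600
χ² = 6.8446 + 29.6600 = 36.5046 ≈ 36.505
Degrees of freedom = 2 − 1 = 1; critical value at α = 0.01 is 6.635.
Since 36.505 > 6.635, we reject the null hypothesis — the data do not fit the 13:3 ratio.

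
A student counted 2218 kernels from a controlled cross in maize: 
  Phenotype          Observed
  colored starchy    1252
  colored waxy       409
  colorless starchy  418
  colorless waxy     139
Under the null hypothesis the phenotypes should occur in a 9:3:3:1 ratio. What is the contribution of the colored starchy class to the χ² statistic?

0.015

Under the 9:3:3:1 hypothesis (Σ ratio = 16, N = 2218):
  colored starchy: 2218 × 9/16 = 1247.625
  colored waxy: 2218 × 3/16 = 415.875
  colorless starchy: 2218 × 3/16 = 415.875
  colorless waxy: 2218 × 1/16 = 138.625
Contribution of colored starchy: (1252 − 1247.625)² / 1247.625 = 0.0153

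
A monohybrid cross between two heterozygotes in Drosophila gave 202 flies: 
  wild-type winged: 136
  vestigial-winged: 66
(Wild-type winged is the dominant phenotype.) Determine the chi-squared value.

6.343

For a monohybrid cross between heterozygotes with complete dominance, the expected phenotypic ratio is 3:1.
Under the 3:1 hypothesis (Σ ratio = 4, N = 202):
  wild-type winged: 202 × 3/4 = 151.5
  vestigial-winged: 202 × 1/4 = 50.5
χ² = Σ (O − E)² / E
  wild-type winged: (136 − 151.5)² / 151.5 = 1.5858
  vestigial-winged: (66 − 50.5)² / 50.5 = 4.7574
χ² = 1.5858 + 4.7574 = 6.3432 ≈ 6.343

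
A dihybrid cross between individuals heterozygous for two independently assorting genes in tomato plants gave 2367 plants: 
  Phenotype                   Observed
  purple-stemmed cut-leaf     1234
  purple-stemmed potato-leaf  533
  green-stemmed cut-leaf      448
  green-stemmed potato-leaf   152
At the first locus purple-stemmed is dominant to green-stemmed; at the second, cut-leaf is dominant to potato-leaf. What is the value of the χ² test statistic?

A dihybrid F₂ with independent assortment and complete dominance at both loci gives a 9:3:3:1 phenotypic ratio.
Total ratio parts = 16. Expected numbers out of 2367:
  purple-stemmed cut-leaf: 2367 × 9/16 = 1331.4375
  purple-stemmed potato-leaf: 2367 × 3/16 = 443.8125
  green-stemmed cut-leaf: 2367 × 3/16 = 443.8125
  green-stemmed potato-leaf: 2367 × 1/16 = 147.9375
χ² = Σ (O − E)² / E
  purple-stemmed cut-leaf: (1234 − 1331.4375)² / 1331.4375 = 7.1307
  purple-stemmed potato-leaf: (533 − 443.8125)² / 443.8125 = 17.9229
  green-stemmed cut-leaf: (448 − 443.8125)² / 443.8125 = 0.0395
  green-stemmed potato-leaf: (152 − 147.9375)² / 147.9375 = 0.1116
χ² = 7.1307 + 17.9229 + 0.0395 + 0.1116 = 25.2047 ≈ 25.205

25.205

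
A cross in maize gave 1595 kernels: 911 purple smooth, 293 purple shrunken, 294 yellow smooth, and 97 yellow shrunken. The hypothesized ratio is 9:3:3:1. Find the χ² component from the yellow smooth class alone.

0.086

The 9:3:3:1 ratio has 16 parts, so with N = 1595 the expected counts are:
  purple smooth: 1595 × 9/16 = 897.1875
  purple shrunken: 1595 × 3/16 = 299.0625
  yellow smooth: 1595 × 3/16 = 299.0625
  yellow shrunken: 1595 × 1/16 = 99.6875
Contribution of yellow smooth: (294 − 299.0625)² / 299.0625 = 0.0857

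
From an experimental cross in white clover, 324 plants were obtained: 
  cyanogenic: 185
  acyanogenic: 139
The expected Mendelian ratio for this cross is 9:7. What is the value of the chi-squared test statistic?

0.095

The 9:7 ratio has 16 parts, so with N = 324 the expected counts are:
  cyanogenic: 324 × 9/16 = 182.25
  acyanogenic: 324 × 7/16 = 141.75
χ² = Σ (O − E)² / E
  cyanogenic: (185 − 182.25)² / 182.25 = 0.0415
  acyanogenic: (139 − 141.75)² / 141.75 = 0.0534
χ² = 0.0415 + 0.0534 = 0.0949 ≈ 0.095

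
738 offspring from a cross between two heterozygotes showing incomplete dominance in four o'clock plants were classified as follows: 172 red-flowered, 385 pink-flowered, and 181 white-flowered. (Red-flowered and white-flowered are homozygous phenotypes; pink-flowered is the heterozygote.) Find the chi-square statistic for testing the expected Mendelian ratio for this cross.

With incomplete dominance, a heterozygote × heterozygote cross gives a 1:2:1 phenotypic ratio.
The 1:2:1 ratio has 4 parts, so with N = 738 the expected counts are:
  red-flowered: 738 × 1/4 = 184.5
  pink-flowered: 738 × 2/4 = 369
  white-flowered: 738 × 1/4 = 184.5
χ² = Σ (O − E)² / E
  red-flowered: (172 − 184.5)² / 184.5 = 0.8469
  pink-flowered: (385 − 369)² / 369 = 0.6938
  white-flowered: (181 − 184.5)² / 184.5 = 0.0664
χ² = 0.8469 + 0.6938 + 0.0664 = 1.6071 ≈ 1.607

1.607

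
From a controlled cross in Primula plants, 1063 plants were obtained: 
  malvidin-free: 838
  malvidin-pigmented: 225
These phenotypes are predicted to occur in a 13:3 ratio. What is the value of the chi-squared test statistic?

Total ratio parts = 16. Expected numbers out of 1063:
  malvidin-free: 1063 × 13/16 = 863.6875
  malvidin-pigmented: 1063 × 3/16 = 199.3125
χ² = Σ (O − E)² / E
  malvidin-free: (838 − 863.6875)² / 863.6875 = 0.7640
  malvidin-pigmented: (225 − 199.3125)² / 199.3125 = 3.3106
χ² = 0.7640 + 3.3106 = 4.0746 ≈ 4.075

4.075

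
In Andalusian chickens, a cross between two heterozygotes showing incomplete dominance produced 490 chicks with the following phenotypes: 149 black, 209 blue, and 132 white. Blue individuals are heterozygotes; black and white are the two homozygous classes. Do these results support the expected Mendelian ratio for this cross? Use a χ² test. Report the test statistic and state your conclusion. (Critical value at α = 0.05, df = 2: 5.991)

11.759; not consistent

With incomplete dominance, a heterozygote × heterozygote cross gives a 1:2:1 phenotypic ratio.
Expected counts for N = 490 under a 1:2:1 ratio (total parts = 4):
  black: 490 × 1/4 = 122.5
  blue: 490 × 2/4 = 245
  white: 490 × 1/4 = 122.5
χ² = Σ (O − E)² / E
  black: (149 − 122.5)² / 122.5 = 5.7327
  blue: (209 − 245)² / 245 = 5.2898
  white: (132 − 122.5)² / 122.5 = 0.7367
χ² = 5.7327 + 5.2898 + 0.7367 = 11.7592 ≈ 11.759
Degrees of freedom = 3 − 1 = 2; critical value at α = 0.05 is 5.991.
Since 11.759 > 5.991, we reject the null hypothesis — the data do not fit the 1:2:1 ratio.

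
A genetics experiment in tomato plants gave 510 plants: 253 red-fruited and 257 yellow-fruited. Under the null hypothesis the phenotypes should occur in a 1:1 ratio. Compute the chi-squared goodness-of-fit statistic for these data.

0.031

Expected counts for N = 510 under a 1:1 ratio (total parts = 2):
  red-fruited: 510 × 1/2 = 255
  yellow-fruited: 510 × 1/2 = 255
χ² = Σ (O − E)² / E
  red-fruited: (253 − 255)² / 255 = 0.0157
  yellow-fruited: (257 − 255)² / 255 = 0.0157
χ² = 0.0157 + 0.0157 = 0.0314 ≈ 0.031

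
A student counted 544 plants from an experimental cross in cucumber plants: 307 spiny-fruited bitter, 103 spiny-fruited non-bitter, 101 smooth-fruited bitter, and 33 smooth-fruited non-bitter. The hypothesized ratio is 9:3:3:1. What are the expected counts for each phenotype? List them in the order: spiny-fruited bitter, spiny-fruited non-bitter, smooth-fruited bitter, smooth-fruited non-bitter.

Total ratio parts = 16. Expected numbers out of 544:
  spiny-fruited bitter: 544 × 9/16 = 306
  spiny-fruited non-bitter: 544 × 3/16 = 102
  smooth-fruited bitter: 544 × 3/16 = 102
  smooth-fruited non-bitter: 544 × 1/16 = 34

306, 102, 102, 34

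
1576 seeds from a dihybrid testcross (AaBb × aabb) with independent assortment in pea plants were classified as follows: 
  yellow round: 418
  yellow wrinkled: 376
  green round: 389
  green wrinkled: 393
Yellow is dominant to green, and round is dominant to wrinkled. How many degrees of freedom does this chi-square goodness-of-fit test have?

A dihybrid testcross with independent assortment gives a 1:1:1:1 ratio.
A goodness-of-fit test with 4 phenotype classes has df = 4 − 1 = 3.

3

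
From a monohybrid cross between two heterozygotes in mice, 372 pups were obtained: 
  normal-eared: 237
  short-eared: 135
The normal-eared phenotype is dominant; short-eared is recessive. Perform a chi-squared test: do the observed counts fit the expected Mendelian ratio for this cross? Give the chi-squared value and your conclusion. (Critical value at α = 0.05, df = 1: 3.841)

For a monohybrid cross between heterozygotes with complete dominance, the expected phenotypic ratio is 3:1.
The 3:1 ratio has 4 parts, so with N = 372 the expected counts are:
  normal-eared: 372 × 3/4 = 279
  short-eared: 372 × 1/4 = 93
χ² = Σ (O − E)² / E
  normal-eared: (237 − 279)² / 279 = 6.3226
  short-eared: (135 − 93)² / 93 = 18.9677
χ² = 6.3226 + 18.9677 = 25.2903 ≈ 25.290
Degrees of freedom = 2 − 1 = 1; critical value at α = 0.05 is 3.841.
Since 25.290 > 3.841, we reject the null hypothesis — the data do not fit the 3:1 ratio.

25.290; not consistent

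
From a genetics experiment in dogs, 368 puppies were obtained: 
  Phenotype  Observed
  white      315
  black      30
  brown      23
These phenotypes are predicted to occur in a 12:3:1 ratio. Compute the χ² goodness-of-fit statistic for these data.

27.554

Total ratio parts = 16. Expected numbers out of 368:
  white: 368 × 12/16 = 276
  black: 368 × 3/16 = 69
  brown: 368 × 1/16 = 23
χ² = Σ (O − E)² / E
  white: (315 − 276)² / 276 = 5.5109
  black: (30 − 69)² / 69 = 22.0435
  brown: (23 − 23)² / 23 = 0.0000
χ² = 5.5109 + 22.0435 + 0.0000 = 27.5544 ≈ 27.554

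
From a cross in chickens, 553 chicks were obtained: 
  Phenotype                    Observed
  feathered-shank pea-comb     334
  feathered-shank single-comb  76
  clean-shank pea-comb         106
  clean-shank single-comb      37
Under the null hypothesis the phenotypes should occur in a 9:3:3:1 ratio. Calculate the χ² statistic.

9.308

The 9:3:3:1 ratio has 16 parts, so with N = 553 the expected counts are:
  feathered-shank pea-comb: 553 × 9/16 = 311.0625
  feathered-shank single-comb: 553 × 3/16 = 103.6875
  clean-shank pea-comb: 553 × 3/16 = 103.6875
  clean-shank single-comb: 553 × 1/16 = 34.5625
χ² = Σ (O − E)² / E
  feathered-shank pea-comb: (334 − 311.0625)² / 311.0625 = 1.6914
  feathered-shank single-comb: (76 − 103.6875)² / 103.6875 = 7.3933
  clean-shank pea-comb: (106 − 103.6875)² / 103.6875 = 0.0516
  clean-shank single-comb: (37 − 34.5625)² / 34.5625 = 0.1719
χ² = 1.6914 + 7.3933 + 0.0516 + 0.1719 = 9.3082 ≈ 9.308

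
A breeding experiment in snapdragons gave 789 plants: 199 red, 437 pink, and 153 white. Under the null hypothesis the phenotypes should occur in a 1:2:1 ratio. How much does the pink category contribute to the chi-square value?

Total ratio parts = 4. Expected numbers out of 789:
  red: 789 × 1/4 = 197.25
  pink: 789 × 2/4 = 394.5
  white: 789 × 1/4 = 197.25
Contribution of pink: (437 − 394.5)² / 394.5 = 4.5786

4.579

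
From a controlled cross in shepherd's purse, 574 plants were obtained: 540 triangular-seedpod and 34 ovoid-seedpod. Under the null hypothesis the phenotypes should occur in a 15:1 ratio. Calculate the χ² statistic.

0.105

Under the 15:1 hypothesis (Σ ratio = 16, N = 574):
  triangular-seedpod: 574 × 15/16 = 538.125
  ovoid-seedpod: 574 × 1/16 = 35.875
χ² = Σ (O − E)² / E
  triangular-seedpod: (540 − 538.125)² / 538.125 = 0.0065
  ovoid-seedpod: (34 − 35.875)² / 35.875 = 0.0980
χ² = 0.0065 + 0.0980 = 0.1045 ≈ 0.105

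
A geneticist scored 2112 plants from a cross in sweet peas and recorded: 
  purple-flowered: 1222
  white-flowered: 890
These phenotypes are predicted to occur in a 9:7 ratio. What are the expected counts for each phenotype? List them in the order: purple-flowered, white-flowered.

The 9:7 ratio has 16 parts, so with N = 2112 the expected counts are:
  purple-flowered: 2112 × 9/16 = 1188
  white-flowered: 2112 × 7/16 = 924

1188, 924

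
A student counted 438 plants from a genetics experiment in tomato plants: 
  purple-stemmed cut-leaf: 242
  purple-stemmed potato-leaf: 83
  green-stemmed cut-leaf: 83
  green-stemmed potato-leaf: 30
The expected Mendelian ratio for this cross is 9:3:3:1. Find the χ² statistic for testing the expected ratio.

0.348

Total ratio parts = 16. Expected numbers out of 438:
  purple-stemmed cut-leaf: 438 × 9/16 = 246.375
  purple-stemmed potato-leaf: 438 × 3/16 = 82.125
  green-stemmed cut-leaf: 438 × 3/16 = 82.125
  green-stemmed potato-leaf: 438 × 1/16 = 27.375
χ² = Σ (O − E)² / E
  purple-stemmed cut-leaf: (242 − 246.375)² / 246.375 = 0.0777
  purple-stemmed potato-leaf: (83 − 82.125)² / 82.125 = 0.0093
  green-stemmed cut-leaf: (83 − 82.125)² / 82.125 = 0.0093
  green-stemmed potato-leaf: (30 − 27.375)² / 27.375 = 0.2517
χ² = 0.0777 + 0.0093 + 0.0093 + 0.2517 = 0.348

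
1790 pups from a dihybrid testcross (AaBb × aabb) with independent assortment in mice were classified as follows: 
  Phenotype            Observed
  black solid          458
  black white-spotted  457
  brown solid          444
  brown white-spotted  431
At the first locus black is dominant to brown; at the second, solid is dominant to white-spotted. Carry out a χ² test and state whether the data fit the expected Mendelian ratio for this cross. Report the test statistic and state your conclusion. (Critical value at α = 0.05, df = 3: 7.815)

A dihybrid testcross with independent assortment gives a 1:1:1:1 ratio.
Total ratio parts = 4. Expected numbers out of 1790:
  black solid: 1790 × 1/4 = 447.5
  black white-spotted: 1790 × 1/4 = 447.5
  brown solid: 1790 × 1/4 = 447.5
  brown white-spotted: 1790 × 1/4 = 447.5
χ² = Σ (O − E)² / E
  black solid: (458 − 447.5)² / 447.5 = 0.2464
  black white-spotted: (457 − 447.5)² / 447.5 = 0.2017
  brown solid: (444 − 447.5)² / 447.5 = 0.0274
  brown white-spotted: (431 − 447.5)² / 447.5 = 0.6084
χ² = 0.2464 + 0.2017 + 0.0274 + 0.6084 = 1.0839 ≈ 1.084
Degrees of freedom = 4 − 1 = 3; critical value at α = 0.05 is 7.815.
Since 1.084 < 7.815, we fail to reject the null hypothesis — the data are consistent with the 1:1:1:1 ratio.

1.084; consistent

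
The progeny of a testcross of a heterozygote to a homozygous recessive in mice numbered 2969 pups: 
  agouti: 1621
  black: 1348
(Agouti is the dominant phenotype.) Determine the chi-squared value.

A testcross of a heterozygote (Aa × aa) gives a 1:1 phenotypic ratio.
Total ratio parts = 2. Expected numbers out of 2969:
  agouti: 2969 × 1/2 = 1484.5
  black: 2969 × 1/2 = 1484.5
χ² = Σ (O − E)² / E
  agouti: (1621 − 1484.5)² / 1484.5 = 12.5512
  black: (1348 − 1484.5)² / 1484.5 = 12.5512
χ² = 12.5512 + 12.5512 = 25.1024 ≈ 25.102

25.102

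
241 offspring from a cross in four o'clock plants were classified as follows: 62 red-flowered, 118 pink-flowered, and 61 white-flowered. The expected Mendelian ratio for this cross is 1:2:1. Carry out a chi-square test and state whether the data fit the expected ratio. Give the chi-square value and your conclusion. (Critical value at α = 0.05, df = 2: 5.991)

Expected counts for N = 241 under a 1:2:1 ratio (total parts = 4):
  red-flowered: 241 × 1/4 = 60.25
  pink-flowered: 241 × 2/4 = 120.5
  white-flowered: 241 × 1/4 = 60.25
χ² = Σ (O − E)² / E
  red-flowered: (62 − 60.25)² / 60.25 = 0.0508
  pink-flowered: (118 − 120.5)² / 120.5 = 0.0519
  white-flowered: (61 − 60.25)² / 60.25 = 0.0093
χ² = 0.0508 + 0.0519 + 0.0093 = 0.112
Degrees of freedom = 3 − 1 = 2; critical value at α = 0.05 is 5.991.
Since 0.112 < 5.991, we fail to reject the null hypothesis — the data are consistent with the 1:2:1 ratio.

0.112; consistent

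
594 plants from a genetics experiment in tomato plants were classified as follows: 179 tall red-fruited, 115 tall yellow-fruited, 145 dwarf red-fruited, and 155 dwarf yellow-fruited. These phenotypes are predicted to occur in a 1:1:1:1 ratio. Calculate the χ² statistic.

14.189

Total ratio parts = 4. Expected numbers out of 594:
  tall red-fruited: 594 × 1/4 = 148.5
  tall yellow-fruited: 594 × 1/4 = 148.5
  dwarf red-fruited: 594 × 1/4 = 148.5
  dwarf yellow-fruited: 594 × 1/4 = 148.5
χ² = Σ (O − E)² / E
  tall red-fruited: (179 − 148.5)² / 148.5 = 6.2643
  tall yellow-fruited: (115 − 148.5)² / 148.5 = 7.5572
  dwarf red-fruited: (145 − 148.5)² / 148.5 = 0.0825
  dwarf yellow-fruited: (155 − 148.5)² / 148.5 = 0.2845
χ² = 6.2643 + 7.5572 + 0.0825 + 0.2845 = 14.1885 ≈ 14.189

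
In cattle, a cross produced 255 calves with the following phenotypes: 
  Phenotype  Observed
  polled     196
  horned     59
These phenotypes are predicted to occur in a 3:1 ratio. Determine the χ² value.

0.472

The 3:1 ratio has 4 parts, so with N = 255 the expected counts are:
  polled: 255 × 3/4 = 191.25
  horned: 255 × 1/4 = 63.75
χ² = Σ (O − E)² / E
  polled: (196 − 191.25)² / 191.25 = 0.1180
  horned: (59 − 63.75)² / 63.75 = 0.3539
χ² = 0.1180 + 0.3539 = 0.4719 ≈ 0.472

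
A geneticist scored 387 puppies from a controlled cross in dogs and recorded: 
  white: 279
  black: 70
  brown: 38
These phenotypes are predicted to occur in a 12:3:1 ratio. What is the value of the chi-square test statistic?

8.414

Under the 12:3:1 hypothesis (Σ ratio = 16, N = 387):
  white: 387 × 12/16 = 290.25
  black: 387 × 3/16 = 72.5625
  brown: 387 × 1/16 = 24.1875
χ² = Σ (O − E)² / E
  white: (279 − 290.25)² / 290.25 = 0.4360
  black: (70 − 72.5625)² / 72.5625 = 0.0905
  brown: (38 − 24.1875)² / 24.1875 = 7.8878
χ² = 0.4360 + 0.0905 + 7.8878 = 8.4143 ≈ 8.414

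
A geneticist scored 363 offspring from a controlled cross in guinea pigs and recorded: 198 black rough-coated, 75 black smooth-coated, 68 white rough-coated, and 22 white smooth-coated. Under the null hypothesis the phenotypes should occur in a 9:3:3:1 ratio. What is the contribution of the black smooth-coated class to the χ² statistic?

0.707

Expected counts for N = 363 under a 9:3:3:1 ratio (total parts = 16):
  black rough-coated: 363 × 9/16 = 204.1875
  black smooth-coated: 363 × 3/16 = 68.0625
  white rough-coated: 363 × 3/16 = 68.0625
  white smooth-coated: 363 × 1/16 = 22.6875
Contribution of black smooth-coated: (75 − 68.0625)² / 68.0625 = 0.7071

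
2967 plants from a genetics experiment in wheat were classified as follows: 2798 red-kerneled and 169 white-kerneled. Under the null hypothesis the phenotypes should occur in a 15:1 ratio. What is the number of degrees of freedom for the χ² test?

A goodness-of-fit test with 2 phenotype classes has df = 2 − 1 = 1.

1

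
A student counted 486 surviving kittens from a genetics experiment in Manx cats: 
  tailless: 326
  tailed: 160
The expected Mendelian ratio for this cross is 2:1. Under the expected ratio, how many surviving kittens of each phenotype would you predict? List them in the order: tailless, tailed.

324, 162

Total ratio parts = 3. Expected numbers out of 486:
  tailless: 486 × 2/3 = 324
  tailed: 486 × 1/3 = 162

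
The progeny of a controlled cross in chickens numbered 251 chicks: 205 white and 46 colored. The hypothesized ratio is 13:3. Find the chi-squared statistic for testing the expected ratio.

The 13:3 ratio has 16 parts, so with N = 251 the expected counts are:
  white: 251 × 13/16 = 203.9375
  colored: 251 × 3/16 = 47.0625
χ² = Σ (O − E)² / E
  white: (205 − 203.9375)² / 203.9375 = 0.0055
  colored: (46 − 47.0625)² / 47.0625 = 0.0240
χ² = 0.0055 + 0.0240 = 0.0295 ≈ 0.030

0.030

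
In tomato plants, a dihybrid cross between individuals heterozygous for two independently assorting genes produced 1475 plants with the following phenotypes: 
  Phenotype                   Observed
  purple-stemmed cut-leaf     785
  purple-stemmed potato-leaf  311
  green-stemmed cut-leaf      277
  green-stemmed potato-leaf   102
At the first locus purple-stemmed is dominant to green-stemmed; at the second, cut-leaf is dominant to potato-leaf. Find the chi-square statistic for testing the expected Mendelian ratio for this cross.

A dihybrid F₂ with independent assortment and complete dominance at both loci gives a 9:3:3:1 phenotypic ratio.
Total ratio parts = 16. Expected numbers out of 1475:
  purple-stemmed cut-leaf: 1475 × 9/16 = 829.6875
  purple-stemmed potato-leaf: 1475 × 3/16 = 276.5625
  green-stemmed cut-leaf: 1475 × 3/16 = 276.5625
  green-stemmed potato-leaf: 1475 × 1/16 = 92.1875
χ² = Σ (O − E)² / E
  purple-stemmed cut-leaf: (785 − 829.6875)² / 829.6875 = 2.4069
  purple-stemmed potato-leaf: (311 − 276.5625)² / 276.5625 = 4.2881
  green-stemmed cut-leaf: (277 − 276.5625)² / 276.5625 = 0.0007
  green-stemmed potato-leaf: (102 − 92.1875)² / 92.1875 = 1.0444
χ² = 2.4069 + 4.2881 + 0.0007 + 1.0444 = 7.7401 ≈ 7.740

7.740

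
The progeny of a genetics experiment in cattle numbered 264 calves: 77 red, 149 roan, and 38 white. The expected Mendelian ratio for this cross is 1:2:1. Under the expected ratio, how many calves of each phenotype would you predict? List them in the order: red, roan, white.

66, 132, 66

The 1:2:1 ratio has 4 parts, so with N = 264 the expected counts are:
  red: 264 × 1/4 = 66
  roan: 264 × 2/4 = 132
  white: 264 × 1/4 = 66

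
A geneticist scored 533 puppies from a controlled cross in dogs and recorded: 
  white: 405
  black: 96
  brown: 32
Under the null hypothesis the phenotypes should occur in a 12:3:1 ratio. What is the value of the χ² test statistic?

0.276

The 12:3:1 ratio has 16 parts, so with N = 533 the expected counts are:
  white: 533 × 12/16 = 399.75
  black: 533 × 3/16 = 99.9375
  brown: 533 × 1/16 = 33.3125
χ² = Σ (O − E)² / E
  white: (405 − 399.75)² / 399.75 = 0.0689
  black: (96 − 99.9375)² / 99.9375 = 0.1551
  brown: (32 − 33.3125)² / 33.3125 = 0.0517
χ² = 0.0689 + 0.1551 + 0.0517 = 0.2757 ≈ 0.276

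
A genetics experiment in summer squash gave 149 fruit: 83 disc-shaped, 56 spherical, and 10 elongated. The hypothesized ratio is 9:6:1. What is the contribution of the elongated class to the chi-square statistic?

The 9:6:1 ratio has 16 parts, so with N = 149 the expected counts are:
  disc-shaped: 149 × 9/16 = 83.8125
  spherical: 149 × 6/16 = 55.875
  elongated: 149 × 1/16 = 9.3125
Contribution of elongated: (10 − 9.3125)² / 9.3125 = 0.0508

0.051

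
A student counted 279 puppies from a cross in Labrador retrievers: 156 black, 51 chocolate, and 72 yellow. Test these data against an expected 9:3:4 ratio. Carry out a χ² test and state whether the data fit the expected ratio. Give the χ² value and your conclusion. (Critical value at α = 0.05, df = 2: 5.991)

Under the 9:3:4 hypothesis (Σ ratio = 16, N = 279):
  black: 279 × 9/16 = 156.9375
  chocolate: 279 × 3/16 = 52.3125
  yellow: 279 × 4/16 = 69.75
χ² = Σ (O − E)² / E
  black: (156 − 156.9375)² / 156.9375 = 0.0056
  chocolate: (51 − 52.3125)² / 52.3125 = 0.0329
  yellow: (72 − 69.75)² / 69.75 = 0.0726
χ² = 0.0056 + 0.0329 + 0.0726 = 0.1111 ≈ 0.111
Degrees of freedom = 3 − 1 = 2; critical value at α = 0.05 is 5.991.
Since 0.111 < 5.991, we fail to reject the null hypothesis — the data are consistent with the 9:3:4 ratio.

0.111; consistent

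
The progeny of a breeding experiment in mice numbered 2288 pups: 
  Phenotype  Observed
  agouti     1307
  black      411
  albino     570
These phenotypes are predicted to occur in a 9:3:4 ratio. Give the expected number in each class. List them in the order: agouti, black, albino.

Expected counts for N = 2288 under a 9:3:4 ratio (total parts = 16):
  agouti: 2288 × 9/16 = 1287
  black: 2288 × 3/16 = 429
  albino: 2288 × 4/16 = 572

1287, 429, 572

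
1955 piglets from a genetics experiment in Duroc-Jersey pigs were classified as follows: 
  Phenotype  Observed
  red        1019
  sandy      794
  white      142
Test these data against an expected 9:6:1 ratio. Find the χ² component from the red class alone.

5.920

Under the 9:6:1 hypothesis (Σ ratio = 16, N = 1955):
  red: 1955 × 9/16 = 1099.6875
  sandy: 1955 × 6/16 = 733.125
  white: 1955 × 1/16 = 122.1875
Contribution of red: (1019 − 1099.6875)² / 1099.6875 = 5.9203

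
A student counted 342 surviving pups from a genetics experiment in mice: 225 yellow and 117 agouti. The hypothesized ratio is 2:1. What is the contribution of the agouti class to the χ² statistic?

Under the 2:1 hypothesis (Σ ratio = 3, N = 342):
  yellow: 342 × 2/3 = 228
  agouti: 342 × 1/3 = 114
Contribution of agouti: (117 − 114)² / 114 = 0.0789

0.079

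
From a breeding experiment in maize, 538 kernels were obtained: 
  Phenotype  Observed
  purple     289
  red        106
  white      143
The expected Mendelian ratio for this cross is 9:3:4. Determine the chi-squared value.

Total ratio parts = 16. Expected numbers out of 538:
  purple: 538 × 9/16 = 302.625
  red: 538 × 3/16 = 100.875
  white: 538 × 4/16 = 134.5
χ² = Σ (O − E)² / E
  purple: (289 − 302.625)² / 302.625 = 0.6134
  red: (106 − 100.875)² / 100.875 = 0.2604
  white: (143 − 134.5)² / 134.5 = 0.5372
χ² = 0.6134 + 0.2604 + 0.5372 = 1.411

1.411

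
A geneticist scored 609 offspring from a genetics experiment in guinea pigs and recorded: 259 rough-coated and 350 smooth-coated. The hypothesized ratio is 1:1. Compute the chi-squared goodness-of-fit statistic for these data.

13.598

Under the 1:1 hypothesis (Σ ratio = 2, N = 609):
  rough-coated: 609 × 1/2 = 304.5
  smooth-coated: 609 × 1/2 = 304.5
χ² = Σ (O − E)² / E
  rough-coated: (259 − 304.5)² / 304.5 = 6.7989
  smooth-coated: (350 − 304.5)² / 304.5 = 6.7989
χ² = 6.7989 + 6.7989 = 13.5978 ≈ 13.598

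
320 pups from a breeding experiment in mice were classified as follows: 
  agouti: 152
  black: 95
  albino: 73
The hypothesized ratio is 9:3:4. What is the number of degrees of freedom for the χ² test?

2

A goodness-of-fit test with 3 phenotype classes has df = 3 − 1 = 2.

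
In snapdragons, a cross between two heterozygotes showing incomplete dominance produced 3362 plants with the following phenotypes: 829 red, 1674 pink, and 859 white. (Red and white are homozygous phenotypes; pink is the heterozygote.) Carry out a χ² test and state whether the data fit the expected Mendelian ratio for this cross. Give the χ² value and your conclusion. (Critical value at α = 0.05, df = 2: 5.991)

With incomplete dominance, a heterozygote × heterozygote cross gives a 1:2:1 phenotypic ratio.
Total ratio parts = 4. Expected numbers out of 3362:
  red: 3362 × 1/4 = 840.5
  pink: 3362 × 2/4 = 1681
  white: 3362 × 1/4 = 840.5
χ² = Σ (O − E)² / E
  red: (829 − 840.5)² / 840.5 = 0.1573
  pink: (1674 − 1681)² / 1681 = 0.0291
  white: (859 − 840.5)² / 840.5 = 0.4072
χ² = 0.1573 + 0.0291 + 0.4072 = 0.5936 ≈ 0.594
Degrees of freedom = 3 − 1 = 2; critical value at α = 0.05 is 5.991.
Since 0.594 < 5.991, we fail to reject the null hypothesis — the data are consistent with the 1:2:1 ratio.

0.594; consistent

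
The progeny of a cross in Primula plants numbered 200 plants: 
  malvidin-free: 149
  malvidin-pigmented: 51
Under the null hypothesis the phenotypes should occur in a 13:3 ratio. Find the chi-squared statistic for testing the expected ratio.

The 13:3 ratio has 16 parts, so with N = 200 the expected counts are:
  malvidin-free: 200 × 13/16 = 162.5
  malvidin-pigmented: 200 × 3/16 = 37.5
χ² = Σ (O − E)² / E
  malvidin-free: (149 − 162.5)² / 162.5 = 1.1215
  malvidin-pigmented: (51 − 37.5)² / 37.5 = 4.8600
χ² = 1.1215 + 4.8600 = 5.9815 ≈ 5.982

5.982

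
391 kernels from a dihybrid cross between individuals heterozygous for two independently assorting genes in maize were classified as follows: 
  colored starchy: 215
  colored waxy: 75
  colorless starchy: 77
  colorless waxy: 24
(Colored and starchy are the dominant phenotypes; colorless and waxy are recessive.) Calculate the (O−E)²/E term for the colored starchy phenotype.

A dihybrid F₂ with independent assortment and complete dominance at both loci gives a 9:3:3:1 phenotypic ratio.
Total ratio parts = 16. Expected numbers out of 391:
  colored starchy: 391 × 9/16 = 219.9375
  colored waxy: 391 × 3/16 = 73.3125
  colorless starchy: 391 × 3/16 = 73.3125
  colorless waxy: 391 × 1/16 = 24.4375
Contribution of colored starchy: (215 − 219.9375)² / 219.9375 = 0.1108

0.111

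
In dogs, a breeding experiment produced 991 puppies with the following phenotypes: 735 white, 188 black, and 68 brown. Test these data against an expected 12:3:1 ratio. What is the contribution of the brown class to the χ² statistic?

The 12:3:1 ratio has 16 parts, so with N = 991 the expected counts are:
  white: 991 × 12/16 = 743.25
  black: 991 × 3/16 = 185.8125
  brown: 991 × 1/16 = 61.9375
Contribution of brown: (68 − 61.9375)² / 61.9375 = 0.5934

0.593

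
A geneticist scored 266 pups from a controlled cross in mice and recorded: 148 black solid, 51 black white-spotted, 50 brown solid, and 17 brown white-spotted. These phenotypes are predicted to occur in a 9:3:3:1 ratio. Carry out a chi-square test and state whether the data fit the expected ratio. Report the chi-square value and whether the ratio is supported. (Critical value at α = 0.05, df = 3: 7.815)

Expected counts for N = 266 under a 9:3:3:1 ratio (total parts = 16):
  black solid: 266 × 9/16 = 149.625
  black white-spotted: 266 × 3/16 = 49.875
  brown solid: 266 × 3/16 = 49.875
  brown white-spotted: 266 × 1/16 = 16.625
χ² = Σ (O − E)² / E
  black solid: (148 − 149.625)² / 149.625 = 0.0176
  black white-spotted: (51 − 49.875)² / 49.875 = 0.0254
  brown solid: (50 − 49.875)² / 49.875 = 0.0003
  brown white-spotted: (17 − 16.625)² / 16.625 = 0.0085
χ² = 0.0176 + 0.0254 + 0.0003 + 0.0085 = 0.0518 ≈ 0.052
Degrees of freedom = 4 − 1 = 3; critical value at α = 0.05 is 7.815.
Since 0.052 < 7.815, we fail to reject the null hypothesis — the data are consistent with the 9:3:3:1 ratio.

0.052; consistent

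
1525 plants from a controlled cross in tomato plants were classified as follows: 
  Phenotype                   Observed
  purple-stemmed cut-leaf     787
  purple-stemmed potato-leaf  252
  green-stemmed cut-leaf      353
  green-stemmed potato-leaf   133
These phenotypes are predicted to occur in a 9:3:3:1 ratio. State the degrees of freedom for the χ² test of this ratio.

A goodness-of-fit test with 4 phenotype classes has df = 4 − 1 = 3.

3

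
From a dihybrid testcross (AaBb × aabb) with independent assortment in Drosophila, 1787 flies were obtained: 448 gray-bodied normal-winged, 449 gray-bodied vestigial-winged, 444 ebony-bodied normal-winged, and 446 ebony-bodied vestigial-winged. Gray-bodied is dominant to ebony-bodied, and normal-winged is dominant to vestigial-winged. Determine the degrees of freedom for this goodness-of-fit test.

3

A dihybrid testcross with independent assortment gives a 1:1:1:1 ratio.
A goodness-of-fit test with 4 phenotype classes has df = 4 − 1 = 3.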